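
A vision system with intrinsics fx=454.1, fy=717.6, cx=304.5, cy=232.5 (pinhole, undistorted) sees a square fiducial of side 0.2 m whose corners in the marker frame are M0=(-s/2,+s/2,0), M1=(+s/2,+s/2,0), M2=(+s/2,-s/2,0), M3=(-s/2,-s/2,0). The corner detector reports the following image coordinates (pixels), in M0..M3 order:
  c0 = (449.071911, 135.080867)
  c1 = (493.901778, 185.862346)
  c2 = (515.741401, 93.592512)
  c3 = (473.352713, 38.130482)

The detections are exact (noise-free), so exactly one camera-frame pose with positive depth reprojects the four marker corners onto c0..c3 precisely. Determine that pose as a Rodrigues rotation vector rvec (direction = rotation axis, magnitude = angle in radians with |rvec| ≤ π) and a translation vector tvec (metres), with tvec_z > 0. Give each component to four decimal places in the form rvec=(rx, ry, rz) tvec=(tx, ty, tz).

rvec=(-0.0594, -0.4595, 0.4411) tvec=(0.5268, -0.2213, 1.3341)

Intrinsics K: fx=454.1, fy=717.6, cx=304.5, cy=232.5
Marker side s = 0.2 m; corners in marker frame (Z=0):
  M0 = (-0.1000, +0.1000, 0)
  M1 = (+0.1000, +0.1000, 0)
  M2 = (+0.1000, -0.1000, 0)
  M3 = (-0.1000, -0.1000, 0)
Detected image corners:
  c0 = (449.071911, 135.080867) px
  c1 = (493.901778, 185.862346) px
  c2 = (515.741401, 93.592512) px
  c3 = (473.352713, 38.130482) px
Planar DLT: solve 8×8 A·h = b for H (H[2,2]=1):
  H  [+368.63257 -170.63759 +483.82960]
  H  [+301.04072 +459.67612 +113.45119]
  H  [+0.31191 -0.11496 +1.00000]
B = K⁻¹H; ‖b₁‖=0.749579, ‖b₂‖=0.749579; λ = 2/(‖b₁‖+‖b₂‖) = 1.334082, sign → tz>0 ⇒ λ=+1.334082
r₁ = λ·B[:,0] = (+0.80397,+0.42484,+0.41611); r₂ = λ·B[:,1] = (-0.39847,+0.90427,-0.15336)
r₃ = r₁×r₂ = (-0.44143,-0.04251,+0.89629); SVD([r₁ r₂ r₃]) → R = UVᵀ:
  R  [+0.80397 -0.39847 -0.44143]
  R  [+0.42484 +0.90427 -0.04251]
  R  [+0.41611 -0.15336 +0.89629]
t = (+0.52685, -0.22132, +1.33408) m
tr R = 2.604522; θ = arccos((tr R − 1)/2) = 0.639723 rad = 36.653°
axis k = ((R−Rᵀ)₃₂, (R−Rᵀ)₁₃, (R−Rᵀ)₂₁) / (2 sinθ) = (-0.092849, -0.718240, +0.689573)
rvec = θ·k = (-0.059397, -0.459475, +0.441136)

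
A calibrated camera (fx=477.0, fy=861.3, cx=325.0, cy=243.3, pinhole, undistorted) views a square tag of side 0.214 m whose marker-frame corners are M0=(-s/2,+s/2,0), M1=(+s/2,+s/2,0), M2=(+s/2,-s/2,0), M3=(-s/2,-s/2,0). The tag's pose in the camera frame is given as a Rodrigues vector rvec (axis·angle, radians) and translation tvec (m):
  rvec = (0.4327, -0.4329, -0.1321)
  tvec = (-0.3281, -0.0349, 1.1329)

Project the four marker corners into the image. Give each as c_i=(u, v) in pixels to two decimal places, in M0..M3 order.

Intrinsics K: fx=477.0, fy=861.3, cx=325.0, cy=243.3
Marker side s = 0.214 m; corners in marker frame (Z=0):
  M0 = (-0.1070, +0.1070, 0)
  M1 = (+0.1070, +0.1070, 0)
  M2 = (+0.1070, -0.1070, 0)
  M3 = (-0.1070, -0.1070, 0)
rvec = (0.4327, -0.4329, -0.1321), |rvec| = θ = 0.62616 rad = 35.877°
Rodrigues: sinθ=0.58604, 1−cosθ=0.18972; R = I + sinθ·[k]× + (1−cosθ)·[k]×²:
    [+0.90088 +0.03300 -0.43282]
    [-0.21427 +0.90096 -0.37730]
    [+0.37750 +0.43264 +0.81872]
t = (-0.3281, -0.0349, 1.1329) m
M0: Pc = R·M0+t = (-0.42096, +0.08443, +1.13880); u = 477.0·(-0.42096)/1.13880 + 325.0 = 148.6746, v = 861.3·(+0.08443)/1.13880 + 243.3 = 307.1563
M1: Pc = R·M1+t = (-0.22818, +0.03858, +1.21959); u = 477.0·(-0.22818)/1.21959 + 325.0 = 235.7568, v = 861.3·(+0.03858)/1.21959 + 243.3 = 270.5430
M2: Pc = R·M2+t = (-0.23524, -0.15423, +1.12700); u = 477.0·(-0.23524)/1.12700 + 325.0 = 225.4365, v = 861.3·(-0.15423)/1.12700 + 243.3 = 125.4311
M3: Pc = R·M3+t = (-0.42802, -0.10838, +1.04621); u = 477.0·(-0.42802)/1.04621 + 325.0 = 129.8509, v = 861.3·(-0.10838)/1.04621 + 243.3 = 154.0794

c0=(148.67, 307.16) c1=(235.76, 270.54) c2=(225.44, 125.43) c3=(129.85, 154.08)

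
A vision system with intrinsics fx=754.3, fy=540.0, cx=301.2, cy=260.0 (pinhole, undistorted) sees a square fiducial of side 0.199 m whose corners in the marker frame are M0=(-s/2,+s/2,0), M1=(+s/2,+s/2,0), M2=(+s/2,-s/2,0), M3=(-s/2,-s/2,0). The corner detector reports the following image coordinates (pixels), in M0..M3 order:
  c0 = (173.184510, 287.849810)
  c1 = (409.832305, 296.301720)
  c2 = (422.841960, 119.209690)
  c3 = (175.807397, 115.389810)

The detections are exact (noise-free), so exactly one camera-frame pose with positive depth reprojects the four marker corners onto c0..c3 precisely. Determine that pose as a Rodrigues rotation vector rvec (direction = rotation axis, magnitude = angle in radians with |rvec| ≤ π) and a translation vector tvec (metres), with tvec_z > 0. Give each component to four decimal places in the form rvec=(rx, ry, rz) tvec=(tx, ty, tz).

Intrinsics K: fx=754.3, fy=540.0, cx=301.2, cy=260.0
Marker side s = 0.199 m; corners in marker frame (Z=0):
  M0 = (-0.0995, +0.0995, 0)
  M1 = (+0.0995, +0.0995, 0)
  M2 = (+0.0995, -0.0995, 0)
  M3 = (-0.0995, -0.0995, 0)
Detected image corners:
  c0 = (173.184510, 287.849810) px
  c1 = (409.832305, 296.301720) px
  c2 = (422.841960, 119.209690) px
  c3 = (175.807397, 115.389810) px
Planar DLT: solve 8×8 A·h = b for H (H[2,2]=1):
  H  [+1173.19911 +23.50254 +293.64278]
  H  [+2.29990 +921.35477 +206.48193]
  H  [-0.14060 +0.21128 +1.00000]
B = K⁻¹H; ‖b₁‖=1.619211, ‖b₂‖=1.619211; λ = 2/(‖b₁‖+‖b₂‖) = 0.617585, sign → tz>0 ⇒ λ=+0.617585
r₁ = λ·B[:,0] = (+0.99523,+0.04444,-0.08683); r₂ = λ·B[:,1] = (-0.03286,+0.99091,+0.13048)
r₃ = r₁×r₂ = (+0.09184,-0.12701,+0.98764); SVD([r₁ r₂ r₃]) → R = UVᵀ:
  R  [+0.99523 -0.03286 +0.09184]
  R  [+0.04444 +0.99091 -0.12701]
  R  [-0.08683 +0.13048 +0.98764]
t = (-0.00619, -0.06121, +0.61758) m
tr R = 2.973778; θ = arccos((tr R − 1)/2) = 0.162108 rad = 9.288°
axis k = ((R−Rᵀ)₃₂, (R−Rᵀ)₁₃, (R−Rᵀ)₂₁) / (2 sinθ) = (+0.797680, +0.553502, +0.239462)
rvec = θ·k = (+0.129310, +0.089727, +0.038819)

rvec=(0.1293, 0.0897, 0.0388) tvec=(-0.0062, -0.0612, 0.6176)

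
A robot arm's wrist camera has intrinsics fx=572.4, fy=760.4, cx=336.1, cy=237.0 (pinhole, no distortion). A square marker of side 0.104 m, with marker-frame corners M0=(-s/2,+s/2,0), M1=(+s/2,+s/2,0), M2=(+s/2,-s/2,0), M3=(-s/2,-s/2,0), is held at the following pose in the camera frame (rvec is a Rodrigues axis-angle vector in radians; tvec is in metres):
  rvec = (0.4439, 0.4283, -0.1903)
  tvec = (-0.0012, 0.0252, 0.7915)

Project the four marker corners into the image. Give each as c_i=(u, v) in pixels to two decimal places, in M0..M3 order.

Intrinsics K: fx=572.4, fy=760.4, cx=336.1, cy=237.0
Marker side s = 0.104 m; corners in marker frame (Z=0):
  M0 = (-0.0520, +0.0520, 0)
  M1 = (+0.0520, +0.0520, 0)
  M2 = (+0.0520, -0.0520, 0)
  M3 = (-0.0520, -0.0520, 0)
rvec = (0.4439, 0.4283, -0.1903), |rvec| = θ = 0.64552 rad = 36.986°
Rodrigues: sinθ=0.60162, 1−cosθ=0.20122; R = I + sinθ·[k]× + (1−cosθ)·[k]×²:
    [+0.89393 +0.26916 +0.35838]
    [-0.08555 +0.88736 -0.45306]
    [-0.43996 +0.37435 +0.81627]
t = (-0.0012, 0.0252, 0.7915) m
M0: Pc = R·M0+t = (-0.03369, +0.07579, +0.83384); u = 572.4·(-0.03369)/0.83384 + 336.1 = 312.9745, v = 760.4·(+0.07579)/0.83384 + 237.0 = 306.1159
M1: Pc = R·M1+t = (+0.05928, +0.06689, +0.78809); u = 572.4·(+0.05928)/0.78809 + 336.1 = 379.1566, v = 760.4·(+0.06689)/0.78809 + 237.0 = 301.5440
M2: Pc = R·M2+t = (+0.03129, -0.02539, +0.74916); u = 572.4·(+0.03129)/0.74916 + 336.1 = 360.0060, v = 760.4·(-0.02539)/0.74916 + 237.0 = 211.2274
M3: Pc = R·M3+t = (-0.06168, -0.01649, +0.79491); u = 572.4·(-0.06168)/0.79491 + 336.1 = 291.6848, v = 760.4·(-0.01649)/0.79491 + 237.0 = 221.2218

c0=(312.97, 306.12) c1=(379.16, 301.54) c2=(360.01, 211.23) c3=(291.68, 221.22)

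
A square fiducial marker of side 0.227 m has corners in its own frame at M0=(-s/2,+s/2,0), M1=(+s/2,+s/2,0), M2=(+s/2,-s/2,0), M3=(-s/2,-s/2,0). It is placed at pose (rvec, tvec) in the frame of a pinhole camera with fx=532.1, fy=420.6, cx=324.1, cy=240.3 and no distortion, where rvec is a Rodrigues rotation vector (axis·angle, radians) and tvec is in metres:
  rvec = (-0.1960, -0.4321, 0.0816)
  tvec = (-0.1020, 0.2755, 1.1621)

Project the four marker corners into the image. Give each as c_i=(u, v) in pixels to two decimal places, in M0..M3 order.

c0=(222.34, 383.86) c1=(322.55, 382.31) c2=(326.23, 301.13) c3=(230.43, 296.01)

Intrinsics K: fx=532.1, fy=420.6, cx=324.1, cy=240.3
Marker side s = 0.227 m; corners in marker frame (Z=0):
  M0 = (-0.1135, +0.1135, 0)
  M1 = (+0.1135, +0.1135, 0)
  M2 = (+0.1135, -0.1135, 0)
  M3 = (-0.1135, -0.1135, 0)
rvec = (-0.1960, -0.4321, 0.0816), |rvec| = θ = 0.48144 rad = 27.585°
Rodrigues: sinθ=0.46306, 1−cosθ=0.11367; R = I + sinθ·[k]× + (1−cosθ)·[k]×²:
    [+0.90517 -0.03695 -0.42344]
    [+0.12002 +0.97789 +0.17122]
    [+0.40776 -0.20581 +0.88959]
t = (-0.1020, 0.2755, 1.1621) m
M0: Pc = R·M0+t = (-0.20893, +0.37287, +1.09246); u = 532.1·(-0.20893)/1.09246 + 324.1 = 222.3371, v = 420.6·(+0.37287)/1.09246 + 240.3 = 383.8555
M1: Pc = R·M1+t = (-0.00346, +0.40011, +1.18502); u = 532.1·(-0.00346)/1.18502 + 324.1 = 322.5477, v = 420.6·(+0.40011)/1.18502 + 240.3 = 382.3123
M2: Pc = R·M2+t = (+0.00493, +0.17813, +1.23174); u = 532.1·(+0.00493)/1.23174 + 324.1 = 326.2299, v = 420.6·(+0.17813)/1.23174 + 240.3 = 301.1261
M3: Pc = R·M3+t = (-0.20054, +0.15089, +1.13918); u = 532.1·(-0.20054)/1.13918 + 324.1 = 230.4283, v = 420.6·(+0.15089)/1.13918 + 240.3 = 296.0095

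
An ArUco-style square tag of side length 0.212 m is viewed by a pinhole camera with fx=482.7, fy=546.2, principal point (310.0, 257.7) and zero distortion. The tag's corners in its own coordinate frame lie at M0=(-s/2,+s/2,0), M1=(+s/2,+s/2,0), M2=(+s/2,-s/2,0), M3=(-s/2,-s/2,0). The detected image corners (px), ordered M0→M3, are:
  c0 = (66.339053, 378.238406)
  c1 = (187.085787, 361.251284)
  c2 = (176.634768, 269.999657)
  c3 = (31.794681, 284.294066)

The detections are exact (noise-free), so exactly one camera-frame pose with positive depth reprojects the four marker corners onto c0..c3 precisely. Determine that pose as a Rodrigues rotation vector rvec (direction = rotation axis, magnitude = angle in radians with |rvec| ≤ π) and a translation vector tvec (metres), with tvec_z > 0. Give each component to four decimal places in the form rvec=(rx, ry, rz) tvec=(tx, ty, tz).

Intrinsics K: fx=482.7, fy=546.2, cx=310.0, cy=257.7
Marker side s = 0.212 m; corners in marker frame (Z=0):
  M0 = (-0.1060, +0.1060, 0)
  M1 = (+0.1060, +0.1060, 0)
  M2 = (+0.1060, -0.1060, 0)
  M3 = (-0.1060, -0.1060, 0)
Detected image corners:
  c0 = (66.339053, 378.238406) px
  c1 = (187.085787, 361.251284) px
  c2 = (176.634768, 269.999657) px
  c3 = (31.794681, 284.294066) px
Planar DLT: solve 8×8 A·h = b for H (H[2,2]=1):
  H  [+653.13266 +197.93036 +118.35635]
  H  [+14.26584 +698.40309 +327.19121]
  H  [+0.27389 +0.80942 +1.00000]
B = K⁻¹H; ‖b₁‖=1.213017, ‖b₂‖=1.213017; λ = 2/(‖b₁‖+‖b₂‖) = 0.824391, sign → tz>0 ⇒ λ=+0.824391
r₁ = λ·B[:,0] = (+0.97046,-0.08500,+0.22579); r₂ = λ·B[:,1] = (-0.09050,+0.73929,+0.66728)
r₃ = r₁×r₂ = (-0.22364,-0.66800,+0.70976); SVD([r₁ r₂ r₃]) → R = UVᵀ:
  R  [+0.97046 -0.09050 -0.22364]
  R  [-0.08500 +0.73929 -0.66800]
  R  [+0.22579 +0.66728 +0.70976]
t = (-0.32730, +0.10488, +0.82439) m
tr R = 2.419505; θ = arccos((tr R − 1)/2) = 0.781650 rad = 44.785°
axis k = ((R−Rᵀ)₃₂, (R−Rᵀ)₁₃, (R−Rᵀ)₂₁) / (2 sinθ) = (+0.947749, -0.318994, +0.003907)
rvec = θ·k = (+0.740807, -0.249342, +0.003054)

rvec=(0.7408, -0.2493, 0.0031) tvec=(-0.3273, 0.1049, 0.8244)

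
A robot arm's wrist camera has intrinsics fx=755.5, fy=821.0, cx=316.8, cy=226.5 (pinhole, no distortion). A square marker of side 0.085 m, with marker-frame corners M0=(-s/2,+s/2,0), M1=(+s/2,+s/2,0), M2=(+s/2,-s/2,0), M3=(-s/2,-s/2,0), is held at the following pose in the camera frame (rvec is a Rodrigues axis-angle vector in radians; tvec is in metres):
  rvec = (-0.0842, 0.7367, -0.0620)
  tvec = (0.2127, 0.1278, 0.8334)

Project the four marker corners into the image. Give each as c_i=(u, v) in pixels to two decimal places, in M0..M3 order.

c0=(477.51, 392.82) c1=(548.17, 397.11) c2=(543.65, 309.56) c3=(473.97, 311.05)

Intrinsics K: fx=755.5, fy=821.0, cx=316.8, cy=226.5
Marker side s = 0.085 m; corners in marker frame (Z=0):
  M0 = (-0.0425, +0.0425, 0)
  M1 = (+0.0425, +0.0425, 0)
  M2 = (+0.0425, -0.0425, 0)
  M3 = (-0.0425, -0.0425, 0)
rvec = (-0.0842, 0.7367, -0.0620), |rvec| = θ = 0.74408 rad = 42.633°
Rodrigues: sinθ=0.67730, 1−cosθ=0.26429; R = I + sinθ·[k]× + (1−cosθ)·[k]×²:
    [+0.73909 +0.02682 +0.67307]
    [-0.08605 +0.99478 +0.05484]
    [-0.66809 -0.09845 +0.73754]
t = (0.2127, 0.1278, 0.8334) m
M0: Pc = R·M0+t = (+0.18243, +0.17374, +0.85761); u = 755.5·(+0.18243)/0.85761 + 316.8 = 477.5081, v = 821.0·(+0.17374)/0.85761 + 226.5 = 392.8187
M1: Pc = R·M1+t = (+0.24525, +0.16642, +0.80082); u = 755.5·(+0.24525)/0.80082 + 316.8 = 548.1715, v = 821.0·(+0.16642)/0.80082 + 226.5 = 397.1144
M2: Pc = R·M2+t = (+0.24297, +0.08186, +0.80919); u = 755.5·(+0.24297)/0.80919 + 316.8 = 543.6501, v = 821.0·(+0.08186)/0.80919 + 226.5 = 309.5597
M3: Pc = R·M3+t = (+0.18015, +0.08918, +0.86598); u = 755.5·(+0.18015)/0.86598 + 316.8 = 473.9659, v = 821.0·(+0.08918)/0.86598 + 226.5 = 311.0469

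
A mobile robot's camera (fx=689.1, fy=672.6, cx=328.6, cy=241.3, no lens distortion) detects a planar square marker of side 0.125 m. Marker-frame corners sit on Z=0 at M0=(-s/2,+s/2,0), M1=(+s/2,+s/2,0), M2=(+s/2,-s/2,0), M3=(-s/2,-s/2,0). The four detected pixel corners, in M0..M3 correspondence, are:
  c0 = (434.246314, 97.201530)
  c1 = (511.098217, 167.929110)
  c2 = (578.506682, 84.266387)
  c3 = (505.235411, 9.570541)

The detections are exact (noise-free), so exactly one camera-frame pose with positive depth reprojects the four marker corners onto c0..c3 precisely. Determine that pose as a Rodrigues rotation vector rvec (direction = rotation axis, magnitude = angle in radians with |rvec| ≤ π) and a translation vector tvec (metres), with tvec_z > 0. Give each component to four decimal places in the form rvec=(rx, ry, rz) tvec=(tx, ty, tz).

Intrinsics K: fx=689.1, fy=672.6, cx=328.6, cy=241.3
Marker side s = 0.125 m; corners in marker frame (Z=0):
  M0 = (-0.0625, +0.0625, 0)
  M1 = (+0.0625, +0.0625, 0)
  M2 = (+0.0625, -0.0625, 0)
  M3 = (-0.0625, -0.0625, 0)
Detected image corners:
  c0 = (434.246314, 97.201530) px
  c1 = (511.098217, 167.929110) px
  c2 = (578.506682, 84.266387) px
  c3 = (505.235411, 9.570541) px
Planar DLT: solve 8×8 A·h = b for H (H[2,2]=1):
  H  [+798.14080 -564.59784 +508.23410]
  H  [+616.68557 +682.77920 +90.56740]
  H  [+0.38967 -0.02239 +1.00000]
B = K⁻¹H; ‖b₁‖=1.304333, ‖b₂‖=1.304333; λ = 2/(‖b₁‖+‖b₂‖) = 0.766675, sign → tz>0 ⇒ λ=+0.766675
r₁ = λ·B[:,0] = (+0.74553,+0.59576,+0.29875); r₂ = λ·B[:,1] = (-0.61997,+0.78444,-0.01716)
r₃ = r₁×r₂ = (-0.24458,-0.17242,+0.95418); SVD([r₁ r₂ r₃]) → R = UVᵀ:
  R  [+0.74553 -0.61997 -0.24458]
  R  [+0.59576 +0.78444 -0.17242]
  R  [+0.29875 -0.01716 +0.95418]
t = (+0.19986, -0.17182, +0.76668) m
tr R = 2.484144; θ = arccos((tr R − 1)/2) = 0.734640 rad = 42.092°
axis k = ((R−Rᵀ)₃₂, (R−Rᵀ)₁₃, (R−Rᵀ)₂₁) / (2 sinθ) = (+0.115808, -0.405273, +0.906831)
rvec = θ·k = (+0.085077, -0.297730, +0.666194)

rvec=(0.0851, -0.2977, 0.6662) tvec=(0.1999, -0.1718, 0.7667)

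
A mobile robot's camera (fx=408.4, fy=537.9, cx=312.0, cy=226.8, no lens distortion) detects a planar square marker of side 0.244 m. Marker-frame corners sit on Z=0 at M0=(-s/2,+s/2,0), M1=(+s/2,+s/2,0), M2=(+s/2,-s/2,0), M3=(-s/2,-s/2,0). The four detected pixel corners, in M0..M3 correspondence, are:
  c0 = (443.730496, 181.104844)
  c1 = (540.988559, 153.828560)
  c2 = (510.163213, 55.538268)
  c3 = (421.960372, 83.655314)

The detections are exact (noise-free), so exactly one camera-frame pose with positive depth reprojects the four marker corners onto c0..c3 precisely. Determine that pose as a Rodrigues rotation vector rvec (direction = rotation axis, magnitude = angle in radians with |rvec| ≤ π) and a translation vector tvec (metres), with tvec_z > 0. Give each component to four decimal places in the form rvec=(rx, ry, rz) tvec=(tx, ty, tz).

Intrinsics K: fx=408.4, fy=537.9, cx=312.0, cy=226.8
Marker side s = 0.244 m; corners in marker frame (Z=0):
  M0 = (-0.1220, +0.1220, 0)
  M1 = (+0.1220, +0.1220, 0)
  M2 = (+0.1220, -0.1220, 0)
  M3 = (-0.1220, -0.1220, 0)
Detected image corners:
  c0 = (443.730496, 181.104844) px
  c1 = (540.988559, 153.828560) px
  c2 = (510.163213, 55.538268) px
  c3 = (421.960372, 83.655314) px
Planar DLT: solve 8×8 A·h = b for H (H[2,2]=1):
  H  [+313.36496 -65.64048 +477.85378]
  H  [-129.87721 +358.25967 +116.60735]
  H  [-0.13743 -0.36123 +1.00000]
B = K⁻¹H; ‖b₁‖=0.901919, ‖b₂‖=0.901919; λ = 2/(‖b₁‖+‖b₂‖) = 1.108747, sign → tz>0 ⇒ λ=+1.108747
r₁ = λ·B[:,0] = (+0.96715,-0.20346,-0.15238); r₂ = λ·B[:,1] = (+0.12777,+0.90734,-0.40052)
r₃ = r₁×r₂ = (+0.21975,+0.36789,+0.90353); SVD([r₁ r₂ r₃]) → R = UVᵀ:
  R  [+0.96715 +0.12777 +0.21975]
  R  [-0.20346 +0.90734 +0.36789]
  R  [-0.15238 -0.40052 +0.90353]
t = (+0.45027, -0.22713, +1.10875) m
tr R = 2.778020; θ = arccos((tr R − 1)/2) = 0.475618 rad = 27.251°
axis k = ((R−Rᵀ)₃₂, (R−Rᵀ)₁₃, (R−Rᵀ)₂₁) / (2 sinθ) = (-0.839078, +0.406354, -0.361697)
rvec = θ·k = (-0.399081, +0.193269, -0.172029)

rvec=(-0.3991, 0.1933, -0.1720) tvec=(0.4503, -0.2271, 1.1087)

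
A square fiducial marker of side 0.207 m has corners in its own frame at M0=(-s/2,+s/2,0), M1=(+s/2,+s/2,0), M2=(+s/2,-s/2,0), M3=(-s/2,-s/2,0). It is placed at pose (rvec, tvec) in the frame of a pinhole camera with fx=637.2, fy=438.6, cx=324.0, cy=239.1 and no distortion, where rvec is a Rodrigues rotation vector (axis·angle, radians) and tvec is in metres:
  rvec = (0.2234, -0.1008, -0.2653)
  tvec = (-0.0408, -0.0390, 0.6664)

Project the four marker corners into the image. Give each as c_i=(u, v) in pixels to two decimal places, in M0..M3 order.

c0=(217.25, 294.54) c1=(401.00, 258.17) c2=(356.24, 128.12) c3=(157.60, 164.31)

Intrinsics K: fx=637.2, fy=438.6, cx=324.0, cy=239.1
Marker side s = 0.207 m; corners in marker frame (Z=0):
  M0 = (-0.1035, +0.1035, 0)
  M1 = (+0.1035, +0.1035, 0)
  M2 = (+0.1035, -0.1035, 0)
  M3 = (-0.1035, -0.1035, 0)
rvec = (0.2234, -0.1008, -0.2653), |rvec| = θ = 0.36118 rad = 20.694°
Rodrigues: sinθ=0.35338, 1−cosθ=0.06452; R = I + sinθ·[k]× + (1−cosθ)·[k]×²:
    [+0.96016 +0.24843 -0.12794]
    [-0.27071 +0.94051 -0.20535]
    [+0.06931 +0.23180 +0.97029]
t = (-0.0408, -0.0390, 0.6664) m
M0: Pc = R·M0+t = (-0.11446, +0.08636, +0.68322); u = 637.2·(-0.11446)/0.68322 + 324.0 = 217.2455, v = 438.6·(+0.08636)/0.68322 + 239.1 = 294.5401
M1: Pc = R·M1+t = (+0.08429, +0.03032, +0.69756); u = 637.2·(+0.08429)/0.69756 + 324.0 = 400.9955, v = 438.6·(+0.03032)/0.69756 + 239.1 = 258.1666
M2: Pc = R·M2+t = (+0.03286, -0.16436, +0.64958); u = 637.2·(+0.03286)/0.64958 + 324.0 = 356.2378, v = 438.6·(-0.16436)/0.64958 + 239.1 = 128.1233
M3: Pc = R·M3+t = (-0.16589, -0.10832, +0.63524); u = 637.2·(-0.16589)/0.63524 + 324.0 = 157.5972, v = 438.6·(-0.10832)/0.63524 + 239.1 = 164.3073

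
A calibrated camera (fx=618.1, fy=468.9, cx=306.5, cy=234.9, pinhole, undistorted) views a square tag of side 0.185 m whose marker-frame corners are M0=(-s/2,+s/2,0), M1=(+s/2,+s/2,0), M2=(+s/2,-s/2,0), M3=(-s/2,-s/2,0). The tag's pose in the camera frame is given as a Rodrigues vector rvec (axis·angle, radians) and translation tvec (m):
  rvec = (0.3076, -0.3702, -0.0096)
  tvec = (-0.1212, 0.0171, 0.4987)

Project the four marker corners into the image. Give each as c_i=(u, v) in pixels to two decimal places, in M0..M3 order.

Intrinsics K: fx=618.1, fy=468.9, cx=306.5, cy=234.9
Marker side s = 0.185 m; corners in marker frame (Z=0):
  M0 = (-0.0925, +0.0925, 0)
  M1 = (+0.0925, +0.0925, 0)
  M2 = (+0.0925, -0.0925, 0)
  M3 = (-0.0925, -0.0925, 0)
rvec = (0.3076, -0.3702, -0.0096), |rvec| = θ = 0.48141 rad = 27.583°
Rodrigues: sinθ=0.46303, 1−cosθ=0.11366; R = I + sinθ·[k]× + (1−cosθ)·[k]×²:
    [+0.93274 -0.04661 -0.35751]
    [-0.06508 +0.95355 -0.29411]
    [+0.35462 +0.29760 +0.88639]
t = (-0.1212, 0.0171, 0.4987) m
M0: Pc = R·M0+t = (-0.21179, +0.11132, +0.49343); u = 618.1·(-0.21179)/0.49343 + 306.5 = 41.1963, v = 468.9·(+0.11132)/0.49343 + 234.9 = 340.6901
M1: Pc = R·M1+t = (-0.03923, +0.09928, +0.55903); u = 618.1·(-0.03923)/0.55903 + 306.5 = 263.1217, v = 468.9·(+0.09928)/0.55903 + 234.9 = 318.1767
M2: Pc = R·M2+t = (-0.03061, -0.07712, +0.50397); u = 618.1·(-0.03061)/0.50397 + 306.5 = 268.9589, v = 468.9·(-0.07712)/0.50397 + 234.9 = 163.1440
M3: Pc = R·M3+t = (-0.20317, -0.06508, +0.43837); u = 618.1·(-0.20317)/0.43837 + 306.5 = 20.0351, v = 468.9·(-0.06508)/0.43837 + 234.9 = 165.2835

c0=(41.20, 340.69) c1=(263.12, 318.18) c2=(268.96, 163.14) c3=(20.04, 165.28)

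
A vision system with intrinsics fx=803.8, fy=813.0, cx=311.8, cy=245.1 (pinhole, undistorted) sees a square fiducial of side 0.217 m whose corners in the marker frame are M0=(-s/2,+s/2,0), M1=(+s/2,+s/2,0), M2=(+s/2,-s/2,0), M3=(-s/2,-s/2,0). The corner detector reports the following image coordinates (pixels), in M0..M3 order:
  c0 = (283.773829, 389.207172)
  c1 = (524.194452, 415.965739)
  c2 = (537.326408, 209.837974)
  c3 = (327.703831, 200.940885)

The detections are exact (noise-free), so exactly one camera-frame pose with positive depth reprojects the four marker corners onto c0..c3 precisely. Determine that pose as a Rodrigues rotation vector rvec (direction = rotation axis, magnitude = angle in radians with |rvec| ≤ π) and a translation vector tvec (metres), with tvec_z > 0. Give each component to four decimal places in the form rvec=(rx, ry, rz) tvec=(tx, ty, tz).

Intrinsics K: fx=803.8, fy=813.0, cx=311.8, cy=245.1
Marker side s = 0.217 m; corners in marker frame (Z=0):
  M0 = (-0.1085, +0.1085, 0)
  M1 = (+0.1085, +0.1085, 0)
  M2 = (+0.1085, -0.1085, 0)
  M3 = (-0.1085, -0.1085, 0)
Detected image corners:
  c0 = (283.773829, 389.207172) px
  c1 = (524.194452, 415.965739) px
  c2 = (537.326408, 209.837974) px
  c3 = (327.703831, 200.940885) px
Planar DLT: solve 8×8 A·h = b for H (H[2,2]=1):
  H  [+882.73981 -416.91732 +414.94630]
  H  [-29.17290 +701.68567 +296.41261]
  H  [-0.35630 -0.67590 +1.00000]
B = K⁻¹H; ‖b₁‖=1.288720, ‖b₂‖=1.288720; λ = 2/(‖b₁‖+‖b₂‖) = 0.775964, sign → tz>0 ⇒ λ=+0.775964
r₁ = λ·B[:,0] = (+0.95942,+0.05551,-0.27648); r₂ = λ·B[:,1] = (-0.19903,+0.82784,-0.52447)
r₃ = r₁×r₂ = (+0.19976,+0.55822,+0.80529); SVD([r₁ r₂ r₃]) → R = UVᵀ:
  R  [+0.95942 -0.19903 +0.19976]
  R  [+0.05551 +0.82784 +0.55822]
  R  [-0.27648 -0.52447 +0.80529]
t = (+0.09957, +0.04898, +0.77596) m
tr R = 2.592541; θ = arccos((tr R − 1)/2) = 0.649691 rad = 37.225°
axis k = ((R−Rᵀ)₃₂, (R−Rᵀ)₁₃, (R−Rᵀ)₂₁) / (2 sinθ) = (-0.894873, +0.393625, +0.210383)
rvec = θ·k = (-0.581391, +0.255735, +0.136684)

rvec=(-0.5814, 0.2557, 0.1367) tvec=(0.0996, 0.0490, 0.7760)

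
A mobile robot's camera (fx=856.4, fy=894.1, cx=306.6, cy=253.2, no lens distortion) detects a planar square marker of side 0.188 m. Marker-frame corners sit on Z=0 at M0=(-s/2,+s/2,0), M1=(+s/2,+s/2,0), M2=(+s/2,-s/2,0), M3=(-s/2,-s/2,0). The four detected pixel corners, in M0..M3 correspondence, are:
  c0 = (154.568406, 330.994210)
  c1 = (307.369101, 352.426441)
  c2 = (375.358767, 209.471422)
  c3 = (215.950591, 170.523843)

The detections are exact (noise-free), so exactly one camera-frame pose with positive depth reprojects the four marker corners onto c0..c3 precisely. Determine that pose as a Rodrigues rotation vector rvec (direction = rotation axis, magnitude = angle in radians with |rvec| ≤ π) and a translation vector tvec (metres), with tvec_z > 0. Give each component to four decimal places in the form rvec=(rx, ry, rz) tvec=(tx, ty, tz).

rvec=(0.5166, -0.4452, 0.3064) tvec=(-0.0435, 0.0169, 0.9135)

Intrinsics K: fx=856.4, fy=894.1, cx=306.6, cy=253.2
Marker side s = 0.188 m; corners in marker frame (Z=0):
  M0 = (-0.0940, +0.0940, 0)
  M1 = (+0.0940, +0.0940, 0)
  M2 = (+0.0940, -0.0940, 0)
  M3 = (-0.0940, -0.0940, 0)
Detected image corners:
  c0 = (154.568406, 330.994210) px
  c1 = (307.369101, 352.426441) px
  c2 = (375.358767, 209.471422) px
  c3 = (215.950591, 170.523843) px
Planar DLT: solve 8×8 A·h = b for H (H[2,2]=1):
  H  [+968.09437 -228.27520 +265.82335]
  H  [+298.46503 +922.47351 +269.75960]
  H  [+0.52593 +0.44308 +1.00000]
B = K⁻¹H; ‖b₁‖=1.094715, ‖b₂‖=1.094715; λ = 2/(‖b₁‖+‖b₂‖) = 0.913480, sign → tz>0 ⇒ λ=+0.913480
r₁ = λ·B[:,0] = (+0.86062,+0.16888,+0.48043); r₂ = λ·B[:,1] = (-0.38839,+0.82785,+0.40474)
r₃ = r₁×r₂ = (-0.32937,-0.53492,+0.77806); SVD([r₁ r₂ r₃]) → R = UVᵀ:
  R  [+0.86062 -0.38839 -0.32937]
  R  [+0.16888 +0.82785 -0.53492]
  R  [+0.48043 +0.40474 +0.77806]
t = (-0.04349, +0.01692, +0.91348) m
tr R = 2.466528; θ = arccos((tr R − 1)/2) = 0.747686 rad = 42.839°
axis k = ((R−Rᵀ)₃₂, (R−Rᵀ)₁₃, (R−Rᵀ)₂₁) / (2 sinθ) = (+0.690989, -0.595485, +0.409795)
rvec = θ·k = (+0.516643, -0.445236, +0.306398)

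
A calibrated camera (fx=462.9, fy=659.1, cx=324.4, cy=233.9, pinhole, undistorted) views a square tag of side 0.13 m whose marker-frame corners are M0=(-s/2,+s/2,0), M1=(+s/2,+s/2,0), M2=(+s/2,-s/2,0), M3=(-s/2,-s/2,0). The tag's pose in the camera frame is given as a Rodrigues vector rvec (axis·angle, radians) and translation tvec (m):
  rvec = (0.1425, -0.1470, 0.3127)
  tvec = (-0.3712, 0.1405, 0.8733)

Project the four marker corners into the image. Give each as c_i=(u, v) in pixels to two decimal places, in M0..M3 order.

c0=(83.46, 372.16) c1=(152.79, 397.18) c2=(171.50, 307.95) c3=(101.42, 280.24)

Intrinsics K: fx=462.9, fy=659.1, cx=324.4, cy=233.9
Marker side s = 0.13 m; corners in marker frame (Z=0):
  M0 = (-0.0650, +0.0650, 0)
  M1 = (+0.0650, +0.0650, 0)
  M2 = (+0.0650, -0.0650, 0)
  M3 = (-0.0650, -0.0650, 0)
rvec = (0.1425, -0.1470, 0.3127), |rvec| = θ = 0.37376 rad = 21.415°
Rodrigues: sinθ=0.36512, 1−cosθ=0.06904; R = I + sinθ·[k]× + (1−cosθ)·[k]×²:
    [+0.94100 -0.31582 -0.12158]
    [+0.29512 +0.94164 -0.16192]
    [+0.16562 +0.11649 +0.97929]
t = (-0.3712, 0.1405, 0.8733) m
M0: Pc = R·M0+t = (-0.45289, +0.18252, +0.87011); u = 462.9·(-0.45289)/0.87011 + 324.4 = 83.4590, v = 659.1·(+0.18252)/0.87011 + 233.9 = 372.1608
M1: Pc = R·M1+t = (-0.33056, +0.22089, +0.89164); u = 462.9·(-0.33056)/0.89164 + 324.4 = 152.7854, v = 659.1·(+0.22089)/0.89164 + 233.9 = 397.1818
M2: Pc = R·M2+t = (-0.28951, +0.09848, +0.87649); u = 462.9·(-0.28951)/0.87649 + 324.4 = 171.5037, v = 659.1·(+0.09848)/0.87649 + 233.9 = 307.9514
M3: Pc = R·M3+t = (-0.41184, +0.06011, +0.85496); u = 462.9·(-0.41184)/0.85496 + 324.4 = 101.4207, v = 659.1·(+0.06011)/0.85496 + 233.9 = 280.2400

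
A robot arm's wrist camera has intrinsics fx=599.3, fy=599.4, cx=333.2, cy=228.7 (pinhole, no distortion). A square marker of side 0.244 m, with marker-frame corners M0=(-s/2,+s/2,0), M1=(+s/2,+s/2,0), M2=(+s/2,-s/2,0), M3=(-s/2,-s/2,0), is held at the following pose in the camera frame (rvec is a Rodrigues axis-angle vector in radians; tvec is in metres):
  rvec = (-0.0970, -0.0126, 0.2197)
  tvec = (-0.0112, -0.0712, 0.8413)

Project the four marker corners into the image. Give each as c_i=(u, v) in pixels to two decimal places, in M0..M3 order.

Intrinsics K: fx=599.3, fy=599.4, cx=333.2, cy=228.7
Marker side s = 0.244 m; corners in marker frame (Z=0):
  M0 = (-0.1220, +0.1220, 0)
  M1 = (+0.1220, +0.1220, 0)
  M2 = (+0.1220, -0.1220, 0)
  M3 = (-0.1220, -0.1220, 0)
rvec = (-0.0970, -0.0126, 0.2197), |rvec| = θ = 0.24049 rad = 13.779°
Rodrigues: sinθ=0.23818, 1−cosθ=0.02878; R = I + sinθ·[k]× + (1−cosθ)·[k]×²:
    [+0.97590 -0.21698 -0.02308]
    [+0.21820 +0.97130 +0.09469]
    [+0.00187 -0.09745 +0.99524]
t = (-0.0112, -0.0712, 0.8413) m
M0: Pc = R·M0+t = (-0.15673, +0.02068, +0.82918); u = 599.3·(-0.15673)/0.82918 + 333.2 = 219.9206, v = 599.4·(+0.02068)/0.82918 + 228.7 = 243.6482
M1: Pc = R·M1+t = (+0.08139, +0.07392, +0.82964); u = 599.3·(+0.08139)/0.82964 + 333.2 = 391.9920, v = 599.4·(+0.07392)/0.82964 + 228.7 = 282.1048
M2: Pc = R·M2+t = (+0.13433, -0.16308, +0.85342); u = 599.3·(+0.13433)/0.85342 + 333.2 = 427.5326, v = 599.4·(-0.16308)/0.85342 + 228.7 = 114.1612
M3: Pc = R·M3+t = (-0.10379, -0.21632, +0.85296); u = 599.3·(-0.10379)/0.85296 + 333.2 = 260.2768, v = 599.4·(-0.21632)/0.85296 + 228.7 = 76.6865

c0=(219.92, 243.65) c1=(391.99, 282.10) c2=(427.53, 114.16) c3=(260.28, 76.69)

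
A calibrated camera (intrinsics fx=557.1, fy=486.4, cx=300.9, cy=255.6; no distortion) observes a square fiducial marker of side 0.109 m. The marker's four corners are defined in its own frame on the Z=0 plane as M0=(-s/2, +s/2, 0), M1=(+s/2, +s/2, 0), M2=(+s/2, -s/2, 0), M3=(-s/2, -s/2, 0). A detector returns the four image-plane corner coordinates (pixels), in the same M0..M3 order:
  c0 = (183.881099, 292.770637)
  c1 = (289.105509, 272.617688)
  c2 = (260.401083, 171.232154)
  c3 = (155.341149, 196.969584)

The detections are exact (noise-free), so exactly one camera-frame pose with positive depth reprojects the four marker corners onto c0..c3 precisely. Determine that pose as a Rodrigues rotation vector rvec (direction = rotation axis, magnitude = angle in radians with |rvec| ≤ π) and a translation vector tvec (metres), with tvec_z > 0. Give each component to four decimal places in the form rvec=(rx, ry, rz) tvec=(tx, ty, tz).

Intrinsics K: fx=557.1, fy=486.4, cx=300.9, cy=255.6
Marker side s = 0.109 m; corners in marker frame (Z=0):
  M0 = (-0.0545, +0.0545, 0)
  M1 = (+0.0545, +0.0545, 0)
  M2 = (+0.0545, -0.0545, 0)
  M3 = (-0.0545, -0.0545, 0)
Detected image corners:
  c0 = (183.881099, 292.770637) px
  c1 = (289.105509, 272.617688) px
  c2 = (260.401083, 171.232154) px
  c3 = (155.341149, 196.969584) px
Planar DLT: solve 8×8 A·h = b for H (H[2,2]=1):
  H  [+855.33644 +289.12739 +220.86629]
  H  [-325.13101 +931.73834 +234.02619]
  H  [-0.49183 +0.11954 +1.00000]
B = K⁻¹H; ‖b₁‖=1.911420, ‖b₂‖=1.911420; λ = 2/(‖b₁‖+‖b₂‖) = 0.523171, sign → tz>0 ⇒ λ=+0.523171
r₁ = λ·B[:,0] = (+0.94222,-0.21450,-0.25731); r₂ = λ·B[:,1] = (+0.23774,+0.96931,+0.06254)
r₃ = r₁×r₂ = (+0.23600,-0.12010,+0.96430); SVD([r₁ r₂ r₃]) → R = UVᵀ:
  R  [+0.94222 +0.23774 +0.23600]
  R  [-0.21450 +0.96931 -0.12010]
  R  [-0.25731 +0.06254 +0.96430]
t = (-0.07516, -0.02320, +0.52317) m
tr R = 2.875839; θ = arccos((tr R − 1)/2) = 0.354214 rad = 20.295°
axis k = ((R−Rᵀ)₃₂, (R−Rᵀ)₁₃, (R−Rᵀ)₂₁) / (2 sinθ) = (+0.263275, +0.711123, -0.651913)
rvec = θ·k = (+0.093256, +0.251890, -0.230917)

rvec=(0.0933, 0.2519, -0.2309) tvec=(-0.0752, -0.0232, 0.5232)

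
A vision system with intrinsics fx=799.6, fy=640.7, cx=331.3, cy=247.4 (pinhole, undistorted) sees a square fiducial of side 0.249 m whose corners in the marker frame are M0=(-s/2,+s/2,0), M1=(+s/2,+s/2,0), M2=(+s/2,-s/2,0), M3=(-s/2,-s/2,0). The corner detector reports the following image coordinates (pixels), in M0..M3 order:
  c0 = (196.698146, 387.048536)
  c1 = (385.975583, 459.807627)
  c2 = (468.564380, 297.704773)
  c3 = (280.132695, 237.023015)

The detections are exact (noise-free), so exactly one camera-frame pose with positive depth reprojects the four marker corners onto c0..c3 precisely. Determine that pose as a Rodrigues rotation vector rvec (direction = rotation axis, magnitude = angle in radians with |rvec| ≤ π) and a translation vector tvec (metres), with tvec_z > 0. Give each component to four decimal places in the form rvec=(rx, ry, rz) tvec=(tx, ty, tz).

Intrinsics K: fx=799.6, fy=640.7, cx=331.3, cy=247.4
Marker side s = 0.249 m; corners in marker frame (Z=0):
  M0 = (-0.1245, +0.1245, 0)
  M1 = (+0.1245, +0.1245, 0)
  M2 = (+0.1245, -0.1245, 0)
  M3 = (-0.1245, -0.1245, 0)
Detected image corners:
  c0 = (196.698146, 387.048536) px
  c1 = (385.975583, 459.807627) px
  c2 = (468.564380, 297.704773) px
  c3 = (280.132695, 237.023015) px
Planar DLT: solve 8×8 A·h = b for H (H[2,2]=1):
  H  [+673.49837 -376.75001 +330.51555]
  H  [+179.43139 +581.04389 +343.07194]
  H  [-0.25515 -0.13014 +1.00000]
B = K⁻¹H; ‖b₁‖=1.052214, ‖b₂‖=1.052214; λ = 2/(‖b₁‖+‖b₂‖) = 0.950377, sign → tz>0 ⇒ λ=+0.950377
r₁ = λ·B[:,0] = (+0.90097,+0.35979,-0.24249); r₂ = λ·B[:,1] = (-0.39655,+0.90964,-0.12368)
r₃ = r₁×r₂ = (+0.17608,+0.20759,+0.96224); SVD([r₁ r₂ r₃]) → R = UVᵀ:
  R  [+0.90097 -0.39655 +0.17608]
  R  [+0.35979 +0.90964 +0.20759]
  R  [-0.24249 -0.12368 +0.96224]
t = (-0.00093, +0.14191, +0.95038) m
tr R = 2.772851; θ = arccos((tr R − 1)/2) = 0.481232 rad = 27.573°
axis k = ((R−Rᵀ)₃₂, (R−Rᵀ)₁₃, (R−Rᵀ)₂₁) / (2 sinθ) = (-0.357847, +0.452150, +0.817010)
rvec = θ·k = (-0.172207, +0.217589, +0.393171)

rvec=(-0.1722, 0.2176, 0.3932) tvec=(-0.0009, 0.1419, 0.9504)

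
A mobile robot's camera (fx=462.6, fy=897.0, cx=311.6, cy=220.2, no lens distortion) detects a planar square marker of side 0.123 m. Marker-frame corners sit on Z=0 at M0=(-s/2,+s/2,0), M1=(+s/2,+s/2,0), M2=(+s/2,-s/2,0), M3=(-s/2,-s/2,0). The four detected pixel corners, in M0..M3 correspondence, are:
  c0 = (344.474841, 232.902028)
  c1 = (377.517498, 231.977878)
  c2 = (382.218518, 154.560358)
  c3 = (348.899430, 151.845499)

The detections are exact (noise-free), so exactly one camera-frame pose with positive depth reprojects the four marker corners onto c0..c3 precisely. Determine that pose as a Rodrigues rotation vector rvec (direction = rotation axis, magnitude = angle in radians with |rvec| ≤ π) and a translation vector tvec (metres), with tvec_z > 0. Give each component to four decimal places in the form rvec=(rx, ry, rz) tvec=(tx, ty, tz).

Intrinsics K: fx=462.6, fy=897.0, cx=311.6, cy=220.2
Marker side s = 0.123 m; corners in marker frame (Z=0):
  M0 = (-0.0615, +0.0615, 0)
  M1 = (+0.0615, +0.0615, 0)
  M2 = (+0.0615, -0.0615, 0)
  M3 = (-0.0615, -0.0615, 0)
Detected image corners:
  c0 = (344.474841, 232.902028) px
  c1 = (377.517498, 231.977878) px
  c2 = (382.218518, 154.560358) px
  c3 = (348.899430, 151.845499) px
Planar DLT: solve 8×8 A·h = b for H (H[2,2]=1):
  H  [+404.90714 +6.06902 +363.64048]
  H  [+78.90757 +666.78987 +193.12137]
  H  [+0.37204 +0.11889 +1.00000]
B = K⁻¹H; ‖b₁‖=0.727088, ‖b₂‖=0.727088; λ = 2/(‖b₁‖+‖b₂‖) = 1.375349, sign → tz>0 ⇒ λ=+1.375349
r₁ = λ·B[:,0] = (+0.85916,-0.00462,+0.51168); r₂ = λ·B[:,1] = (-0.09210,+0.98223,+0.16352)
r₃ = r₁×r₂ = (-0.50334,-0.18761,+0.84347); SVD([r₁ r₂ r₃]) → R = UVᵀ:
  R  [+0.85916 -0.09210 -0.50334]
  R  [-0.00462 +0.98223 -0.18761]
  R  [+0.51168 +0.16352 +0.84347]
t = (+0.15472, -0.04152, +1.37535) m
tr R = 2.684870; θ = arccos((tr R − 1)/2) = 0.569010 rad = 32.602°
axis k = ((R−Rᵀ)₃₂, (R−Rᵀ)₁₃, (R−Rᵀ)₂₁) / (2 sinθ) = (+0.325847, -0.941931, +0.081178)
rvec = θ·k = (+0.185410, -0.535968, +0.046191)

rvec=(0.1854, -0.5360, 0.0462) tvec=(0.1547, -0.0415, 1.3753)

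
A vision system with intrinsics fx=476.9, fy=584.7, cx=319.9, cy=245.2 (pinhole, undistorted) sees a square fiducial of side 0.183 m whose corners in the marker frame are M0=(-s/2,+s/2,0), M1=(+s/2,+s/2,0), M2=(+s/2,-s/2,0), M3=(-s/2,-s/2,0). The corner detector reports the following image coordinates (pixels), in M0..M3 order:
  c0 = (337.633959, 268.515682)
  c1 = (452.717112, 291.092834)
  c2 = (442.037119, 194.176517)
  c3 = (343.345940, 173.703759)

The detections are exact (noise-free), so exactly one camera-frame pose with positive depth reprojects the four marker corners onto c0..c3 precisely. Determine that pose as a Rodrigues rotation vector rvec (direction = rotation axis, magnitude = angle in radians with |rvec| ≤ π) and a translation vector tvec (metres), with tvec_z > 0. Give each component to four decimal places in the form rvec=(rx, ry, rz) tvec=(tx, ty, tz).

Intrinsics K: fx=476.9, fy=584.7, cx=319.9, cy=245.2
Marker side s = 0.183 m; corners in marker frame (Z=0):
  M0 = (-0.0915, +0.0915, 0)
  M1 = (+0.0915, +0.0915, 0)
  M2 = (+0.0915, -0.0915, 0)
  M3 = (-0.0915, -0.0915, 0)
Detected image corners:
  c0 = (337.633959, 268.515682) px
  c1 = (452.717112, 291.092834) px
  c2 = (442.037119, 194.176517) px
  c3 = (343.345940, 173.703759) px
Planar DLT: solve 8×8 A·h = b for H (H[2,2]=1):
  H  [+607.65346 -316.89728 +394.17342]
  H  [+133.08005 +329.20060 +228.25736]
  H  [+0.06857 -0.83961 +1.00000]
B = K⁻¹H; ‖b₁‖=1.246060, ‖b₂‖=1.246060; λ = 2/(‖b₁‖+‖b₂‖) = 0.802529, sign → tz>0 ⇒ λ=+0.802529
r₁ = λ·B[:,0] = (+0.98565,+0.15958,+0.05503); r₂ = λ·B[:,1] = (-0.08129,+0.73442,-0.67381)
r₃ = r₁×r₂ = (-0.14794,+0.65967,+0.73685); SVD([r₁ r₂ r₃]) → R = UVᵀ:
  R  [+0.98565 -0.08129 -0.14794]
  R  [+0.15958 +0.73442 +0.65967]
  R  [+0.05503 -0.67381 +0.73685]
t = (+0.12499, -0.02325, +0.80253) m
tr R = 2.456913; θ = arccos((tr R − 1)/2) = 0.754730 rad = 43.243°
axis k = ((R−Rᵀ)₃₂, (R−Rᵀ)₁₃, (R−Rᵀ)₂₁) / (2 sinθ) = (-0.973218, -0.148134, +0.175794)
rvec = θ·k = (-0.734517, -0.111801, +0.132677)

rvec=(-0.7345, -0.1118, 0.1327) tvec=(0.1250, -0.0233, 0.8025)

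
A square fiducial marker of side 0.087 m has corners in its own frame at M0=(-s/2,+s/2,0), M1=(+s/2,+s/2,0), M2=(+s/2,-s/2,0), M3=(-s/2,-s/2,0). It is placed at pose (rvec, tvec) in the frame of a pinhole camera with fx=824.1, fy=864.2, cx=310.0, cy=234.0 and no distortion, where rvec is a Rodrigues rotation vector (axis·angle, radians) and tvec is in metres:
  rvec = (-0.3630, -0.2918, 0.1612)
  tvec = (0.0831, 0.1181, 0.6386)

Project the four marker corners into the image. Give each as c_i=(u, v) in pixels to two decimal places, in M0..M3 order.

Intrinsics K: fx=824.1, fy=864.2, cx=310.0, cy=234.0
Marker side s = 0.087 m; corners in marker frame (Z=0):
  M0 = (-0.0435, +0.0435, 0)
  M1 = (+0.0435, +0.0435, 0)
  M2 = (+0.0435, -0.0435, 0)
  M3 = (-0.0435, -0.0435, 0)
rvec = (-0.3630, -0.2918, 0.1612), |rvec| = θ = 0.49285 rad = 28.238°
Rodrigues: sinθ=0.47314, 1−cosθ=0.11901; R = I + sinθ·[k]× + (1−cosθ)·[k]×²:
    [+0.94555 -0.10285 -0.30880]
    [+0.20665 +0.92271 +0.32544]
    [+0.25146 -0.37153 +0.89372]
t = (0.0831, 0.1181, 0.6386) m
M0: Pc = R·M0+t = (+0.03749, +0.14925, +0.61150); u = 824.1·(+0.03749)/0.61150 + 310.0 = 360.5301, v = 864.2·(+0.14925)/0.61150 + 234.0 = 444.9247
M1: Pc = R·M1+t = (+0.11976, +0.16723, +0.63338); u = 824.1·(+0.11976)/0.63338 + 310.0 = 465.8186, v = 864.2·(+0.16723)/0.63338 + 234.0 = 462.1700
M2: Pc = R·M2+t = (+0.12871, +0.08695, +0.66570); u = 824.1·(+0.12871)/0.66570 + 310.0 = 469.3304, v = 864.2·(+0.08695)/0.66570 + 234.0 = 346.8790
M3: Pc = R·M3+t = (+0.04644, +0.06897, +0.64382); u = 824.1·(+0.04644)/0.64382 + 310.0 = 369.4472, v = 864.2·(+0.06897)/0.64382 + 234.0 = 326.5820

c0=(360.53, 444.92) c1=(465.82, 462.17) c2=(469.33, 346.88) c3=(369.45, 326.58)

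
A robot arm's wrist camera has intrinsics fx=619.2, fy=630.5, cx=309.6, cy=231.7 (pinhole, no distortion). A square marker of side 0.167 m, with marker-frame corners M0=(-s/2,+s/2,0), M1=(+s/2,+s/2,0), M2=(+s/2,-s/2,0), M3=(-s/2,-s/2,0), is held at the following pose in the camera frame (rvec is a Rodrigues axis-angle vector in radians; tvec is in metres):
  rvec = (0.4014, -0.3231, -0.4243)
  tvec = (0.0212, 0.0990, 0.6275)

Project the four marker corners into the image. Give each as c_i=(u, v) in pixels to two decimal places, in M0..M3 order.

c0=(287.34, 433.61) c1=(419.32, 352.49) c2=(376.31, 222.54) c3=(224.73, 305.78)

Intrinsics K: fx=619.2, fy=630.5, cx=309.6, cy=231.7
Marker side s = 0.167 m; corners in marker frame (Z=0):
  M0 = (-0.0835, +0.0835, 0)
  M1 = (+0.0835, +0.0835, 0)
  M2 = (+0.0835, -0.0835, 0)
  M3 = (-0.0835, -0.0835, 0)
rvec = (0.4014, -0.3231, -0.4243), |rvec| = θ = 0.66749 rad = 38.244°
Rodrigues: sinθ=0.61902, 1−cosθ=0.21462; R = I + sinθ·[k]× + (1−cosθ)·[k]×²:
    [+0.86299 +0.33101 -0.38168]
    [-0.45596 +0.83566 -0.30621]
    [+0.21759 +0.43829 +0.87210]
t = (0.0212, 0.0990, 0.6275) m
M0: Pc = R·M0+t = (-0.02322, +0.20685, +0.64593); u = 619.2·(-0.02322)/0.64593 + 309.6 = 287.3407, v = 630.5·(+0.20685)/0.64593 + 231.7 = 433.6101
M1: Pc = R·M1+t = (+0.12090, +0.13071, +0.68227); u = 619.2·(+0.12090)/0.68227 + 309.6 = 419.3238, v = 630.5·(+0.13071)/0.68227 + 231.7 = 352.4881
M2: Pc = R·M2+t = (+0.06562, -0.00885, +0.60907); u = 619.2·(+0.06562)/0.60907 + 309.6 = 376.3113, v = 630.5·(-0.00885)/0.60907 + 231.7 = 222.5380
M3: Pc = R·M3+t = (-0.07850, +0.06729, +0.57273); u = 619.2·(-0.07850)/0.57273 + 309.6 = 224.7320, v = 630.5·(+0.06729)/0.57273 + 231.7 = 305.7822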